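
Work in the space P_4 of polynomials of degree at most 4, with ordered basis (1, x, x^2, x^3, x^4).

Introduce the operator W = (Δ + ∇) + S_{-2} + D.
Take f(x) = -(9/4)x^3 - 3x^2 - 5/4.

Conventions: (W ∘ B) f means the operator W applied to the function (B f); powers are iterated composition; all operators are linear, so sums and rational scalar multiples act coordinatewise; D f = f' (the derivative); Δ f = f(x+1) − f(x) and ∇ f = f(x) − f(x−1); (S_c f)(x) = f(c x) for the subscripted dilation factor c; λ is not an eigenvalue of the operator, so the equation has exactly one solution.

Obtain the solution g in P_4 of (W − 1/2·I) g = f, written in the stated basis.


the image equals g(x) = (9/34)x^3 - (183/119)x^2 - (2196/595)x + 1301/70

write g with unknown coordinates in the stated basis and equate coefficients in (W − 1/2·I) g = f
solving from the highest basis element down gives g = (9/34)x^3 - (183/119)x^2 - (2196/595)x + 1301/70
check: W g = -(36/17)x^3 - (897/238)x^2 - (1098/595)x + 563/70
so W g − 1/2·g = -(9/4)x^3 - 3x^2 - 5/4 = f ✓


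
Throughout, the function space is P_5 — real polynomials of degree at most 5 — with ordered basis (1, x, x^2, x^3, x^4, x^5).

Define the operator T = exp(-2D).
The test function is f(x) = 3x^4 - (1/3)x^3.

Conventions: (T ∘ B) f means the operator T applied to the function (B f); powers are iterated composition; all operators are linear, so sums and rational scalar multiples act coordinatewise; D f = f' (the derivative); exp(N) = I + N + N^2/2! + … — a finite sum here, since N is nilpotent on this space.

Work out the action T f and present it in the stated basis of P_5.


order-1 term: -24x^3 + 2x^2
order-2 term: 72x^2 - 4x
order-3 term: -96x + 8/3
order-4 term: 48
the series for exp(-2D) f terminates at order 4
exp(-2D) f = 3x^4 - (73/3)x^3 + 74x^2 - 100x + 152/3

g(x) = 3x^4 - (73/3)x^3 + 74x^2 - 100x + 152/3


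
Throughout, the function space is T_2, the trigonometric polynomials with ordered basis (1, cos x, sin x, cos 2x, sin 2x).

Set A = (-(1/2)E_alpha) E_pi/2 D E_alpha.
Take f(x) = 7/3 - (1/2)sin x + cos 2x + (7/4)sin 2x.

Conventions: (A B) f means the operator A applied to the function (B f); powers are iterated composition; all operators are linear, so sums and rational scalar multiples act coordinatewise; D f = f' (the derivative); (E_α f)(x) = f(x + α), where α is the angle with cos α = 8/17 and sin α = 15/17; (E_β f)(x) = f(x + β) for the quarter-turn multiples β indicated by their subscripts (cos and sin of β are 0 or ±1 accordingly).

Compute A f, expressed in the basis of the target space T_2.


E_alpha f = 7/3 - (15/34)cos x - (4/17)sin x + (259/289)cos 2x - (2087/1156)sin 2x
D E_alpha f = -(4/17)cos x + (15/34)sin x - (2087/578)cos 2x - (518/289)sin 2x
E_pi/2 D E_alpha f = (15/34)cos x + (4/17)sin x + (2087/578)cos 2x + (518/289)sin 2x
E_alpha (E_pi/2 D) E_alpha f = (120/289)cos x - (161/578)sin x - (87367/167042)cos 2x - (333838/83521)sin 2x
(-(1/2)E_alpha) (E_pi/2 D) E_alpha f = -(60/289)cos x + (161/1156)sin x + (87367/334084)cos 2x + (166919/83521)sin 2x

g(x) = -(60/289)cos x + (161/1156)sin x + (87367/334084)cos 2x + (166919/83521)sin 2x


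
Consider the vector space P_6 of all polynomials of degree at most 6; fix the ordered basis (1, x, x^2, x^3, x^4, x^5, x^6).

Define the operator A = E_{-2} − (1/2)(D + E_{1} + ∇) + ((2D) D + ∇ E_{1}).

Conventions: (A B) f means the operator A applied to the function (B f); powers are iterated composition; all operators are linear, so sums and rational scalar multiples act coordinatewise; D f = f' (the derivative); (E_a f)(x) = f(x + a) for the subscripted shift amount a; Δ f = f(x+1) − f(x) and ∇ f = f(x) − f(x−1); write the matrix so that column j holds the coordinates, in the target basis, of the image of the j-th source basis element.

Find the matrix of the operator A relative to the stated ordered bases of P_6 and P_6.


image of 1: 1/2
image of x: (1/2)x - 5/2
image of x^2: (1/2)x^2 - 5x + 9
image of x^3: (1/2)x^3 - (15/2)x^2 + 27x - 8
image of x^4: (1/2)x^4 - 10x^3 + 54x^2 - 32x + 17
image of x^5: (1/2)x^5 - (25/2)x^4 + 90x^3 - 80x^2 + 85x - 32
image of x^6: (1/2)x^6 - 15x^5 + 135x^4 - 160x^3 + 255x^2 - 192x + 65
each image's coordinates form column j of the matrix

the matrix is [[1/2, -5/2, 9, -8, 17, -32, 65]; [0, 1/2, -5, 27, -32, 85, -192]; [0, 0, 1/2, -15/2, 54, -80, 255]; [0, 0, 0, 1/2, -10, 90, -160]; [0, 0, 0, 0, 1/2, -25/2, 135]; [0, 0, 0, 0, 0, 1/2, -15]; [0, 0, 0, 0, 0, 0, 1/2]] (rows listed top to bottom)


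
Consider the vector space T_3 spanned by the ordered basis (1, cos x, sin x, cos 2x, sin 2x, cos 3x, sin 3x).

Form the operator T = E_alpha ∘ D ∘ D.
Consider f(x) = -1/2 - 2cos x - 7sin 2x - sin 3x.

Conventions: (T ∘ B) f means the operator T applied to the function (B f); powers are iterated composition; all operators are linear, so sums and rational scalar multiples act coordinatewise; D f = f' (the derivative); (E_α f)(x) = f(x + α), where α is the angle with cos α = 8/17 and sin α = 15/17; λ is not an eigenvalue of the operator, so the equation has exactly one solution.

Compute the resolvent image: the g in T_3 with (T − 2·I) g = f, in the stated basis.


write g with unknown coordinates in the stated basis and equate coefficients in (T − 2·I) g = f
solving from the highest basis element down gives g = 1/4 + (28/39)cos x + (10/39)sin x - (560/267)cos 2x - (77/534)sin 2x + (405/21967)cos 3x - (3106/21967)sin 3x
check: T g = -(22/39)cos x + (20/39)sin x - (1120/267)cos 2x - (1946/267)sin 2x + (810/21967)cos 3x - (28179/21967)sin 3x
so T g − 2·g = -1/2 - 2cos x - 7sin 2x - sin 3x = f ✓

the result is g(x) = 1/4 + (28/39)cos x + (10/39)sin x - (560/267)cos 2x - (77/534)sin 2x + (405/21967)cos 3x - (3106/21967)sin 3x


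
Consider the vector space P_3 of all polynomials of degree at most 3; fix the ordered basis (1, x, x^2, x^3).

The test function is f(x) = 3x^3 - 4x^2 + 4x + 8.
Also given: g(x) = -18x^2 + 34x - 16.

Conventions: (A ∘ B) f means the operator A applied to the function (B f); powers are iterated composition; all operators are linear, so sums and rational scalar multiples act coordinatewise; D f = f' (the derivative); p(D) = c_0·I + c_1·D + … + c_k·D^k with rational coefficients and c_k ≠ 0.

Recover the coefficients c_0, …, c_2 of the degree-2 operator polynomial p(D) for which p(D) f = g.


D^0 f = 3x^3 - 4x^2 + 4x + 8
D^1 f = 9x^2 - 8x + 4
D^2 f = 18x - 8
matching coefficients of g against c_0 f + c_1 Df + … from the top degree down determines the c_i
solution: c_0 = 0, c_1 = -2, c_2 = 1

c_0 = 0, c_1 = -2, c_2 = 1


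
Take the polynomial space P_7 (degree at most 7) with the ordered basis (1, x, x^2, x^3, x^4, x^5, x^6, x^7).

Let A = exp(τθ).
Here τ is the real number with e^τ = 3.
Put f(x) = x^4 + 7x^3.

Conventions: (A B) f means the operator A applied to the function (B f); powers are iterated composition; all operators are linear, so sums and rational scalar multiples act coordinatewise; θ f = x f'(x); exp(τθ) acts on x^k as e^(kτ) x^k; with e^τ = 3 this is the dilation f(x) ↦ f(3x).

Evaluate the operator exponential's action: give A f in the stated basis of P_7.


exp(τθ) x^k = e^(kτ) x^k; with e^τ = 3 this sends x^k to 3^k x^k
x^3 ↦ 27 x^3
x^4 ↦ 81 x^4
applying this coordinatewise to f: exp(τθ) f = 81x^4 + 189x^3

the result is g(x) = 81x^4 + 189x^3


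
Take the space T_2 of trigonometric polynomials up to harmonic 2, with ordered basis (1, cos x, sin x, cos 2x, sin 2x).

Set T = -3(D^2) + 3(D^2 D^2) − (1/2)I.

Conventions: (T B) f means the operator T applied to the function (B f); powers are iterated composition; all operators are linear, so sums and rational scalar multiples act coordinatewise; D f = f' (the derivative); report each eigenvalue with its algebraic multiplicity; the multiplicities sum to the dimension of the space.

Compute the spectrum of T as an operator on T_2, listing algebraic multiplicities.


image of 1: -1/2
image of cos x: (11/2)cos x
image of sin x: (11/2)sin x
image of cos 2x: (119/2)cos 2x
image of sin 2x: (119/2)sin 2x
the matrix is diagonal; its diagonal is (-1/2, 11/2, 11/2, 119/2, 119/2)
for a triangular matrix the eigenvalues are the diagonal entries, with algebraic multiplicity their repetition count

λ = -1/2 (multiplicity 1), λ = 11/2 (multiplicity 2), λ = 119/2 (multiplicity 2)


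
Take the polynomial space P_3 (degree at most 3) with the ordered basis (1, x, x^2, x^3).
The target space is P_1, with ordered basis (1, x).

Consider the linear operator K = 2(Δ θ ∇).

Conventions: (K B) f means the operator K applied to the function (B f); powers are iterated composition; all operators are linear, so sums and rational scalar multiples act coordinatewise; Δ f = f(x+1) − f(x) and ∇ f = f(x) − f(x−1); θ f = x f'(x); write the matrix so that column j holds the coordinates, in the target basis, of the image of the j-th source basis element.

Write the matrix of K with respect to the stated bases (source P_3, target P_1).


the matrix is [[0, 0, 4, 6]; [0, 0, 0, 24]] (rows listed top to bottom)

image of 1: 0
image of x: 0
image of x^2: 4
image of x^3: 24x + 6
each image's coordinates form column j of the matrix


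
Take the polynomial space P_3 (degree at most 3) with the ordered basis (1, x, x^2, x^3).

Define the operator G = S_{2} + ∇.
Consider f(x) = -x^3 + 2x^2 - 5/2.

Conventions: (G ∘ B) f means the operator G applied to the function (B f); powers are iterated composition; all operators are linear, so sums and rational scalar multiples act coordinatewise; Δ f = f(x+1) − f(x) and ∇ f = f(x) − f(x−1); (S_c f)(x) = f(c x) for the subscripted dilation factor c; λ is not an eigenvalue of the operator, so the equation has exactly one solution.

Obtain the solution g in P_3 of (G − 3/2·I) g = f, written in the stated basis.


g(x) = -(2/13)x^3 + (64/65)x^2 - (316/65)x - 7

write g with unknown coordinates in the stated basis and equate coefficients in (G − 3/2·I) g = f
solving from the highest basis element down gives g = -(2/13)x^3 + (64/65)x^2 - (316/65)x - 7
check: G g = -(16/13)x^3 + (226/65)x^2 - (474/65)x - 13
so G g − 3/2·g = -x^3 + 2x^2 - 5/2 = f ✓


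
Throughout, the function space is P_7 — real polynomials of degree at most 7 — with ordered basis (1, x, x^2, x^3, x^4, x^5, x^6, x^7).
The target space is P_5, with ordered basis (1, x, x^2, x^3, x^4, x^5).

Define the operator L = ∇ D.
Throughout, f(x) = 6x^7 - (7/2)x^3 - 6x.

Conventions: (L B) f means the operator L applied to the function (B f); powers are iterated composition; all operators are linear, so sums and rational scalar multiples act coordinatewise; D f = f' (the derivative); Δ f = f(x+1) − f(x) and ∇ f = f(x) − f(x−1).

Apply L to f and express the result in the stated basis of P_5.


the image equals g(x) = 252x^5 - 630x^4 + 840x^3 - 630x^2 + 231x - 63/2

D f = 42x^6 - (21/2)x^2 - 6
∇ D f = 252x^5 - 630x^4 + 840x^3 - 630x^2 + 231x - 63/2


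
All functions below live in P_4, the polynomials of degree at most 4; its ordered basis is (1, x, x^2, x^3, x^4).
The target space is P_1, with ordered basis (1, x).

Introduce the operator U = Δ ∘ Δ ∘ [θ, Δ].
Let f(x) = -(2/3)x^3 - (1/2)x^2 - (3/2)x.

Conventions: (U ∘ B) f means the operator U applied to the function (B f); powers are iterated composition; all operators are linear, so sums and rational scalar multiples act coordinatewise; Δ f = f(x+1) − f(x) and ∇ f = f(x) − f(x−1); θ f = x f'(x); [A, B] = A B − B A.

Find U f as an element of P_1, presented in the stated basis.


g(x) = 4

Δ f = -2x^2 - 3x - 8/3
θ Δ f = -4x^2 - 3x
θ f = -2x^3 - x^2 - (3/2)x
Δ θ f = -6x^2 - 8x - 9/2
[θ, Δ] f = 2x^2 + 5x + 9/2
Δ [θ, Δ] f = 4x + 7
Δ Δ [θ, Δ] f = 4


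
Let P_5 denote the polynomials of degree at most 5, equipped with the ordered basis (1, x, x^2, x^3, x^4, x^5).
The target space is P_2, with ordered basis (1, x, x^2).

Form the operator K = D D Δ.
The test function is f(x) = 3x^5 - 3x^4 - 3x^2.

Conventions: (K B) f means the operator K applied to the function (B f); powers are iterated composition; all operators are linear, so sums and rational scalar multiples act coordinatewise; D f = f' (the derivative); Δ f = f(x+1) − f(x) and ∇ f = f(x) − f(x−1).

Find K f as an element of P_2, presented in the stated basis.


g(x) = 180x^2 + 108x + 24

Δ f = 15x^4 + 18x^3 + 12x^2 - 3x - 3
D Δ f = 60x^3 + 54x^2 + 24x - 3
D D Δ f = 180x^2 + 108x + 24


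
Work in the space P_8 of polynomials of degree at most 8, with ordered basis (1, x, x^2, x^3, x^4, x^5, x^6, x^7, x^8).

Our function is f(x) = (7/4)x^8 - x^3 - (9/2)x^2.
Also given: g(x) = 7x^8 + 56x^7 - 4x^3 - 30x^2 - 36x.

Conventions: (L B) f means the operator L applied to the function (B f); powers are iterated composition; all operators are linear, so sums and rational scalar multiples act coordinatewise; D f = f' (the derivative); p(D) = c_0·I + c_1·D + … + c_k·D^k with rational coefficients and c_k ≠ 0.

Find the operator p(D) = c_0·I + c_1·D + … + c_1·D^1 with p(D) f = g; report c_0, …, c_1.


D^0 f = (7/4)x^8 - x^3 - (9/2)x^2
D^1 f = 14x^7 - 3x^2 - 9x
matching coefficients of g against c_0 f + c_1 Df + … from the top degree down determines the c_i
solution: c_0 = 4, c_1 = 4

p(D) = 4·I + 4·D, i.e. c_0 = 4, c_1 = 4


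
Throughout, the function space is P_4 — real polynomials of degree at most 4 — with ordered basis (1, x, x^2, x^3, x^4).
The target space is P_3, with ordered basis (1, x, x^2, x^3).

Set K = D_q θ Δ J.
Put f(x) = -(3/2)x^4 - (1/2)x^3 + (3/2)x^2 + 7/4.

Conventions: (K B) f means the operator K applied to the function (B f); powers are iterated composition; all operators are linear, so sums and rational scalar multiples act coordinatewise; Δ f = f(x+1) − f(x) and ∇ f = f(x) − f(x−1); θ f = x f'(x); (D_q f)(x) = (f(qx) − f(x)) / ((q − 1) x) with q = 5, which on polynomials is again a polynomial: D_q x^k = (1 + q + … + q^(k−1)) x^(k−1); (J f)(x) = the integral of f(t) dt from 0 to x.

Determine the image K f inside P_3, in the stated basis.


J f = -(3/10)x^5 - (1/8)x^4 + (1/2)x^3 + (7/4)x
Δ J f = -(3/2)x^4 - (7/2)x^3 - (9/4)x^2 - (1/2)x + 73/40
θ Δ J f = -6x^4 - (21/2)x^3 - (9/2)x^2 - (1/2)x
D_q θ Δ J f = -936x^3 - (651/2)x^2 - 27x - 1/2

g(x) = -936x^3 - (651/2)x^2 - 27x - 1/2


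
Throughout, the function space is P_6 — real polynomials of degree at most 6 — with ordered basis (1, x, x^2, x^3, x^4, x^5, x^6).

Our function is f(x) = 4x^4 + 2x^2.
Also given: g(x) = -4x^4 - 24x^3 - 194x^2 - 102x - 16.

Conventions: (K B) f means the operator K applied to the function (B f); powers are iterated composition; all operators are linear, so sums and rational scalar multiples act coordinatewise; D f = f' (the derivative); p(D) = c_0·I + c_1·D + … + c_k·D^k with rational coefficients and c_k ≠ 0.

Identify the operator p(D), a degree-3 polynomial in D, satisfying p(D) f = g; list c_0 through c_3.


D^0 f = 4x^4 + 2x^2
D^1 f = 16x^3 + 4x
D^2 f = 48x^2 + 4
D^3 f = 96x
matching coefficients of g against c_0 f + c_1 Df + … from the top degree down determines the c_i
solution: c_0 = -1, c_1 = -3/2, c_2 = -4, c_3 = -1

c_0 = -1, c_1 = -3/2, c_2 = -4, c_3 = -1


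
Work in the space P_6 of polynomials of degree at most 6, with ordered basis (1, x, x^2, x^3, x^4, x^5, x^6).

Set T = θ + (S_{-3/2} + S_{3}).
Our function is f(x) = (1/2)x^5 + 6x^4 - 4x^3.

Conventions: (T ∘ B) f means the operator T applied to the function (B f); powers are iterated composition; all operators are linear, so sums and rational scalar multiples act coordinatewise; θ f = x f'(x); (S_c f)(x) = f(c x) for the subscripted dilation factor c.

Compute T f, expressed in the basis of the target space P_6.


g(x) = (7693/64)x^5 + (4323/8)x^4 - (213/2)x^3

θ f = (5/2)x^5 + 24x^4 - 12x^3
S_{-3/2} f = -(243/64)x^5 + (243/8)x^4 + (27/2)x^3
S_{3} f = (243/2)x^5 + 486x^4 - 108x^3
(S_{-3/2} + S_{3}) f = (7533/64)x^5 + (4131/8)x^4 - (189/2)x^3
(θ + (S_{-3/2} + S_{3})) f = (7693/64)x^5 + (4323/8)x^4 - (213/2)x^3


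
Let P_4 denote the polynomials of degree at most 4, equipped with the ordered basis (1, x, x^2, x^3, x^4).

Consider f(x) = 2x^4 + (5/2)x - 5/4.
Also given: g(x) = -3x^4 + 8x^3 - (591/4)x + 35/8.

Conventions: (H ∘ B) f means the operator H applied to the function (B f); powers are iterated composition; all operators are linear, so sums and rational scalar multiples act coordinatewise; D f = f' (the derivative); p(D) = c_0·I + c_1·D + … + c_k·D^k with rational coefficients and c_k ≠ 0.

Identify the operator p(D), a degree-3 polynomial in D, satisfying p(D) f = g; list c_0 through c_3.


D^0 f = 2x^4 + (5/2)x - 5/4
D^1 f = 8x^3 + 5/2
D^2 f = 24x^2
D^3 f = 48x
matching coefficients of g against c_0 f + c_1 Df + … from the top degree down determines the c_i
solution: c_0 = -3/2, c_1 = 1, c_2 = 0, c_3 = -3

c_0 = -3/2, c_1 = 1, c_2 = 0, c_3 = -3


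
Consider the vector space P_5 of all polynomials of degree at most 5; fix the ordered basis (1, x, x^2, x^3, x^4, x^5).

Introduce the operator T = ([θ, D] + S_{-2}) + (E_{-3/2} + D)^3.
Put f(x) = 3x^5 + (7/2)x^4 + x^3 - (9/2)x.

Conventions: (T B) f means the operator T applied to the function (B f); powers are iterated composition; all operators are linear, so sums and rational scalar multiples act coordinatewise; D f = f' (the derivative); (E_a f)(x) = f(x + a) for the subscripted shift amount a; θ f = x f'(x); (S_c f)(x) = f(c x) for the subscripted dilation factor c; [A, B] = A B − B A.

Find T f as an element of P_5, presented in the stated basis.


g(x) = -93x^5 + 22x^4 + (411/2)x^3 - 768x^2 + (33591/16)x - 3867/2

D f = 15x^4 + 14x^3 + 3x^2 - 9/2
θ D f = 60x^4 + 42x^3 + 6x^2
θ f = 15x^5 + 14x^4 + 3x^3 - (9/2)x
D θ f = 75x^4 + 56x^3 + 9x^2 - 9/2
[θ, D] f = -15x^4 - 14x^3 - 3x^2 + 9/2
S_{-2} f = -96x^5 + 56x^4 - 8x^3 + 9x
([θ, D] + S_{-2}) f = -96x^5 + 41x^4 - 22x^3 - 3x^2 + 9x + 9/2
E_{-3/2} f = 3x^5 - 19x^4 + (95/2)x^3 - (117/2)x^2 + (495/16)x - 27/16
D f = 15x^4 + 14x^3 + 3x^2 - 9/2
(E_{-3/2} + D) f = 3x^5 - 4x^4 + (123/2)x^3 - (111/2)x^2 + (495/16)x - 99/16
E_{-3/2} (E_{-3/2} + D) f = 3x^5 - (53/2)x^4 + 153x^3 - (975/2)x^2 + (1485/2)x - 6849/16
D (E_{-3/2} + D) f = 15x^4 - 16x^3 + (369/2)x^2 - 111x + 495/16
(E_{-3/2} + D) (E_{-3/2} + D) f = 3x^5 - (23/2)x^4 + 137x^3 - 303x^2 + (1263/2)x - 3177/8
E_{-3/2} (E_{-3/2} + D) (E_{-3/2} + D) f = 3x^5 - 34x^4 + (547/2)x^3 - 1176x^2 + (43143/16)x - 5139/2
D (E_{-3/2} + D) (E_{-3/2} + D) f = 15x^4 - 46x^3 + 411x^2 - 606x + 1263/2
(E_{-3/2} + D) (E_{-3/2} + D) (E_{-3/2} + D) f = 3x^5 - 19x^4 + (455/2)x^3 - 765x^2 + (33447/16)x - 1938
(([θ, D] + S_{-2}) + (E_{-3/2} + D)^3) f = -93x^5 + 22x^4 + (411/2)x^3 - 768x^2 + (33591/16)x - 3867/2


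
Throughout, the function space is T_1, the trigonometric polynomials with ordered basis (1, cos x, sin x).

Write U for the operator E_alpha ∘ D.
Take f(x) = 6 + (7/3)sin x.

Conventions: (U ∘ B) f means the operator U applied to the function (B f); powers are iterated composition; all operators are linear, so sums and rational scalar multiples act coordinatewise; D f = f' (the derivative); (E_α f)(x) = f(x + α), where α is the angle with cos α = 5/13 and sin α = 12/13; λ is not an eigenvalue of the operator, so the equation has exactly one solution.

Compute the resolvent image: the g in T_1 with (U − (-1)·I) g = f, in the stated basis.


the image equals g(x) = 6 - (35/6)cos x + (7/6)sin x

write g with unknown coordinates in the stated basis and equate coefficients in (U − (-1)·I) g = f
solving from the highest basis element down gives g = 6 - (35/6)cos x + (7/6)sin x
check: U g = (35/6)cos x + (7/6)sin x
so U g − (-1)·g = 6 + (7/3)sin x = f ✓


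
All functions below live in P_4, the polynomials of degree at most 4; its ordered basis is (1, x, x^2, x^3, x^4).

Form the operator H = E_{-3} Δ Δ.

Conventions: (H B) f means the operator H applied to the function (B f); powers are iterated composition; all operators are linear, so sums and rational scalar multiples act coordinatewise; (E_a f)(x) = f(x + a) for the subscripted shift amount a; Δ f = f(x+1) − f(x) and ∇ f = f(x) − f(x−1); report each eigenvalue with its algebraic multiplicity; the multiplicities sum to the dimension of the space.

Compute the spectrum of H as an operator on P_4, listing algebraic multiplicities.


λ = 0 (multiplicity 5)

image of 1: 0
image of x: 0
image of x^2: 2
image of x^3: 6x - 12
image of x^4: 12x^2 - 48x + 50
the matrix is upper triangular; its diagonal is (0, 0, 0, 0, 0)
for a triangular matrix the eigenvalues are the diagonal entries, with algebraic multiplicity their repetition count


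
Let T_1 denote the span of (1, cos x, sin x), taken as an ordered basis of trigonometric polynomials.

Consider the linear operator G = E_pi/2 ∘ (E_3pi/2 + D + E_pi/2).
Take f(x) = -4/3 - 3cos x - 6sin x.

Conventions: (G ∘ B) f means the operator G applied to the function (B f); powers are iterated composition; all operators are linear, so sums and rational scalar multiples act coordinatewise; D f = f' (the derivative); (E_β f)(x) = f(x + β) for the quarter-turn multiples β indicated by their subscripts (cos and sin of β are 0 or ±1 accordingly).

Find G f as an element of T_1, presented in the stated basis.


E_3pi/2 f = -4/3 + 6cos x - 3sin x
D f = -6cos x + 3sin x
E_pi/2 f = -4/3 - 6cos x + 3sin x
(E_3pi/2 + D + E_pi/2) f = -8/3 - 6cos x + 3sin x
E_pi/2 (E_3pi/2 + D + E_pi/2) f = -8/3 + 3cos x + 6sin x

the result is g(x) = -8/3 + 3cos x + 6sin x


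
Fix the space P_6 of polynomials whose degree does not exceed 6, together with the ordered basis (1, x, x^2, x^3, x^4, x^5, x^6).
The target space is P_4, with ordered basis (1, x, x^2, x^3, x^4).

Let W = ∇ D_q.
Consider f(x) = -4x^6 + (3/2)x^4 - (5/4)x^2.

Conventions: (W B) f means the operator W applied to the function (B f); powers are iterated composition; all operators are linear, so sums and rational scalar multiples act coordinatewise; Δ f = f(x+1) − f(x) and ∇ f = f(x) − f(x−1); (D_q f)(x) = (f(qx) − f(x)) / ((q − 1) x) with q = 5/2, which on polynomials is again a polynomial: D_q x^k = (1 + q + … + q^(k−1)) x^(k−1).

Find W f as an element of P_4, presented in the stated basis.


the result is g(x) = -(25935/8)x^4 + (25935/4)x^3 - (101913/16)x^2 + (50043/16)x - 9835/16

D_q f = -(5187/8)x^5 + (609/16)x^3 - (35/8)x
∇ D_q f = -(25935/8)x^4 + (25935/4)x^3 - (101913/16)x^2 + (50043/16)x - 9835/16


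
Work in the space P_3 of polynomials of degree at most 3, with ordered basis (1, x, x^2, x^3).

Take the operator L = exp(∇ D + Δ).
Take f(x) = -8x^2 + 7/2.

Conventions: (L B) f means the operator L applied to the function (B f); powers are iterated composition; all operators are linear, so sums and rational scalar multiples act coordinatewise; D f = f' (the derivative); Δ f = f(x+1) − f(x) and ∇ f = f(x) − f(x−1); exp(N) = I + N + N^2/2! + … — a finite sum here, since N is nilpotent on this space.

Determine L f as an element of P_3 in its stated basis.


order-1 term: -16x - 24
order-2 term: -8
the series for exp(∇ D + Δ) f terminates at order 2
exp(∇ D + Δ) f = -8x^2 - 16x - 57/2

the result is g(x) = -8x^2 - 16x - 57/2


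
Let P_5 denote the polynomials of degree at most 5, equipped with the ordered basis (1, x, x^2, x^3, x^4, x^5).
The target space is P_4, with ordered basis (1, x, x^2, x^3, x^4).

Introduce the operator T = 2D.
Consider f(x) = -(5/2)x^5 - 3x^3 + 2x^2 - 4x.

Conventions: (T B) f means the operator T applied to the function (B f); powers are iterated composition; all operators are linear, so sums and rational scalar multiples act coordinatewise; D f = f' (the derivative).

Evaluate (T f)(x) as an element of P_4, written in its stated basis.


g(x) = -25x^4 - 18x^2 + 8x - 8

D f = -(25/2)x^4 - 9x^2 + 4x - 4
(2D) f = -25x^4 - 18x^2 + 8x - 8


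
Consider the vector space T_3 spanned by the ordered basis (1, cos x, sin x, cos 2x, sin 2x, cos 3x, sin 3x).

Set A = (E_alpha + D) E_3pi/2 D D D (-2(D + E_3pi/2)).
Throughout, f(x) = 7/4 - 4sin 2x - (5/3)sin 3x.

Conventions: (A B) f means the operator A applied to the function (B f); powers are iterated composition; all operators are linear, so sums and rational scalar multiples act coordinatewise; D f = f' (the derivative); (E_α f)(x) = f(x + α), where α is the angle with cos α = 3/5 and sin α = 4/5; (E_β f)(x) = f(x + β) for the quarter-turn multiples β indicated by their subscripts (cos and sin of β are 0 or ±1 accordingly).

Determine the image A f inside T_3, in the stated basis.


D f = -8cos 2x - 5cos 3x
E_3pi/2 f = 7/4 + 4sin 2x - (5/3)cos 3x
(D + E_3pi/2) f = 7/4 - 8cos 2x + 4sin 2x - (20/3)cos 3x
(-2(D + E_3pi/2)) f = -7/2 + 16cos 2x - 8sin 2x + (40/3)cos 3x
D (-2(D + E_3pi/2)) f = -16cos 2x - 32sin 2x - 40sin 3x
D D (-2(D + E_3pi/2)) f = -64cos 2x + 32sin 2x - 120cos 3x
D (D D) (-2(D + E_3pi/2)) f = 64cos 2x + 128sin 2x + 360sin 3x
E_3pi/2 (D D D (-2(D + E_3pi/2))) f = -64cos 2x - 128sin 2x + 360cos 3x
E_alpha E_3pi/2 (D D D (-2(D + E_3pi/2))) f = -(2624/25)cos 2x + (2432/25)sin 2x - (8424/25)cos 3x - (3168/25)sin 3x
D E_3pi/2 (D D D (-2(D + E_3pi/2))) f = -256cos 2x + 128sin 2x - 1080sin 3x
(E_alpha + D) E_3pi/2 (D D D (-2(D + E_3pi/2))) f = -(9024/25)cos 2x + (5632/25)sin 2x - (8424/25)cos 3x - (30168/25)sin 3x

the result is g(x) = -(9024/25)cos 2x + (5632/25)sin 2x - (8424/25)cos 3x - (30168/25)sin 3x


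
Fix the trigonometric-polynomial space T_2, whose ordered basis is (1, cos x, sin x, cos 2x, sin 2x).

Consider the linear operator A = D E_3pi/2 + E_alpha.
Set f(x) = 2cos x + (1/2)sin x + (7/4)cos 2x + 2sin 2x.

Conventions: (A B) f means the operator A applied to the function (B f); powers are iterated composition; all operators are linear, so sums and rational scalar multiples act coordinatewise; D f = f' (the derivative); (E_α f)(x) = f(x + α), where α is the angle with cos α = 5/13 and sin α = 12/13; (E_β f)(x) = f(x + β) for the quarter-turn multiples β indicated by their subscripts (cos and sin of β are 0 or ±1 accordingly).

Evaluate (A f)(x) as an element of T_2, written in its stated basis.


E_3pi/2 f = -(1/2)cos x + 2sin x - (7/4)cos 2x - 2sin 2x
D E_3pi/2 f = 2cos x + (1/2)sin x - 4cos 2x + (7/2)sin 2x
E_alpha f = (16/13)cos x - (43/26)sin x + (127/676)cos 2x - (448/169)sin 2x
(D E_3pi/2 + E_alpha) f = (42/13)cos x - (15/13)sin x - (2577/676)cos 2x + (287/338)sin 2x

g(x) = (42/13)cos x - (15/13)sin x - (2577/676)cos 2x + (287/338)sin 2x


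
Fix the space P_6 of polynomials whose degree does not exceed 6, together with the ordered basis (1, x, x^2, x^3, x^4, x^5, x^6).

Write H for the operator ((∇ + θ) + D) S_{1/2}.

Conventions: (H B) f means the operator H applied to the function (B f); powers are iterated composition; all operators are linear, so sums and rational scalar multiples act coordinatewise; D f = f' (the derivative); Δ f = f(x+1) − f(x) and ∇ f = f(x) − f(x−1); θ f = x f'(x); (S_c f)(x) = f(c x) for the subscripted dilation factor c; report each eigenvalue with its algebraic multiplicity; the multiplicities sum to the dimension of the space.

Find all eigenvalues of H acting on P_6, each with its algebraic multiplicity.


image of 1: 0
image of x: (1/2)x + 1
image of x^2: (1/2)x^2 + x - 1/4
image of x^3: (3/8)x^3 + (3/4)x^2 - (3/8)x + 1/8
image of x^4: (1/4)x^4 + (1/2)x^3 - (3/8)x^2 + (1/4)x - 1/16
image of x^5: (5/32)x^5 + (5/16)x^4 - (5/16)x^3 + (5/16)x^2 - (5/32)x + 1/32
image of x^6: (3/32)x^6 + (3/16)x^5 - (15/64)x^4 + (5/16)x^3 - (15/64)x^2 + (3/32)x - 1/64
the matrix is upper triangular; its diagonal is (0, 1/2, 1/2, 3/8, 1/4, 5/32, 3/32)
for a triangular matrix the eigenvalues are the diagonal entries, with algebraic multiplicity their repetition count

λ = 0 (multiplicity 1), λ = 3/32 (multiplicity 1), λ = 5/32 (multiplicity 1), λ = 1/4 (multiplicity 1), λ = 3/8 (multiplicity 1), λ = 1/2 (multiplicity 2)


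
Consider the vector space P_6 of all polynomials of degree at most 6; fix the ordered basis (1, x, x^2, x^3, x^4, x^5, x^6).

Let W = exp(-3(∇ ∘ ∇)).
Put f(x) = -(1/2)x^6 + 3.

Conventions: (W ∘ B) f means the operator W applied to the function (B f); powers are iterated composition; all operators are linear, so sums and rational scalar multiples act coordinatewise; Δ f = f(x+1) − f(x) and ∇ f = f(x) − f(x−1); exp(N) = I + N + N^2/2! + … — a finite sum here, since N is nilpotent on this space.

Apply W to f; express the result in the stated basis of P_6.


the image equals g(x) = -(1/2)x^6 + 45x^4 - 180x^3 - 495x^2 + 2970x - 1794

order-1 term: 45x^4 - 180x^3 + 315x^2 - 270x + 93
order-2 term: -810x^2 + 3240x - 3510
order-3 term: 1620
the series for exp(-3(∇ ∘ ∇)) f terminates at order 3
exp(-3(∇ ∘ ∇)) f = -(1/2)x^6 + 45x^4 - 180x^3 - 495x^2 + 2970x - 1794


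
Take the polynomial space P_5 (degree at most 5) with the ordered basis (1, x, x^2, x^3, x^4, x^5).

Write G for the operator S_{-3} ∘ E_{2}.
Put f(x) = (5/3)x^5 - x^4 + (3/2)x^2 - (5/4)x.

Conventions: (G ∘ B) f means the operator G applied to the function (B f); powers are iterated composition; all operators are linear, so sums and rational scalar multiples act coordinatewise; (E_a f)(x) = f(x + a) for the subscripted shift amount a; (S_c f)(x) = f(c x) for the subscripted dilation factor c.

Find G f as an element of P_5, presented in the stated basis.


E_{2} f = (5/3)x^5 + (47/3)x^4 + (176/3)x^3 + (665/6)x^2 + (1273/12)x + 245/6
S_{-3} E_{2} f = -405x^5 + 1269x^4 - 1584x^3 + (1995/2)x^2 - (1273/4)x + 245/6

the result is g(x) = -405x^5 + 1269x^4 - 1584x^3 + (1995/2)x^2 - (1273/4)x + 245/6


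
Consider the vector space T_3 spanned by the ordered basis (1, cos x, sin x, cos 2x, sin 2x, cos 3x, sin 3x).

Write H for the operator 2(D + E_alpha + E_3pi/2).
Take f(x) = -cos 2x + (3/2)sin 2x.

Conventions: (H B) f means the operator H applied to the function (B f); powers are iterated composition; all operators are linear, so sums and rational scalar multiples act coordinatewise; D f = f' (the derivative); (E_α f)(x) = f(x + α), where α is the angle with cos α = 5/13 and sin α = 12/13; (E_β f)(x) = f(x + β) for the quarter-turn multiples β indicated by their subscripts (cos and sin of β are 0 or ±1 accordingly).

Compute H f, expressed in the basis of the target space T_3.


g(x) = (150/13)cos 2x + (4/13)sin 2x

D f = 3cos 2x + 2sin 2x
E_alpha f = (23/13)cos 2x - (9/26)sin 2x
E_3pi/2 f = cos 2x - (3/2)sin 2x
(D + E_alpha + E_3pi/2) f = (75/13)cos 2x + (2/13)sin 2x
(2(D + E_alpha + E_3pi/2)) f = (150/13)cos 2x + (4/13)sin 2x


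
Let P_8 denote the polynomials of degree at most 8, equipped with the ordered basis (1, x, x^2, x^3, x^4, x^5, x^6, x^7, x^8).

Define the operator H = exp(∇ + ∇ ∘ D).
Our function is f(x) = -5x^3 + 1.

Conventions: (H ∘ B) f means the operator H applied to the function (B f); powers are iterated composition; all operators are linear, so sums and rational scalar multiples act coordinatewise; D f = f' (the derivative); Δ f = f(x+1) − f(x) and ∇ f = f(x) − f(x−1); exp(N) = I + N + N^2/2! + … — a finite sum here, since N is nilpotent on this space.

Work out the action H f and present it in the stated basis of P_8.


the image equals g(x) = -5x^3 - 15x^2 - 30x - 9

order-1 term: -15x^2 - 15x + 10
order-2 term: -15x - 15
order-3 term: -5
the series for exp(∇ + ∇ ∘ D) f terminates at order 3
exp(∇ + ∇ ∘ D) f = -5x^3 - 15x^2 - 30x - 9


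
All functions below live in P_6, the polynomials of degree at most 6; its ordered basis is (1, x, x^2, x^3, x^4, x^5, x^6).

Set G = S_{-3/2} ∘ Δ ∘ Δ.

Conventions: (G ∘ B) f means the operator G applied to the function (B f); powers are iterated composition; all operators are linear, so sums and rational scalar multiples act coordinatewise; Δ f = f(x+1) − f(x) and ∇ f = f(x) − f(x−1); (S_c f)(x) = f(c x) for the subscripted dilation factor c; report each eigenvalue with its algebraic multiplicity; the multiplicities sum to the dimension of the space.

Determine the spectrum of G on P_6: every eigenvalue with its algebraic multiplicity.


λ = 0 (multiplicity 7)

image of 1: 0
image of x: 0
image of x^2: 2
image of x^3: -9x + 6
image of x^4: 27x^2 - 36x + 14
image of x^5: -(135/2)x^3 + 135x^2 - 105x + 30
image of x^6: (1215/8)x^4 - 405x^3 + (945/2)x^2 - 270x + 62
the matrix is upper triangular; its diagonal is (0, 0, 0, 0, 0, 0, 0)
for a triangular matrix the eigenvalues are the diagonal entries, with algebraic multiplicity their repetition count


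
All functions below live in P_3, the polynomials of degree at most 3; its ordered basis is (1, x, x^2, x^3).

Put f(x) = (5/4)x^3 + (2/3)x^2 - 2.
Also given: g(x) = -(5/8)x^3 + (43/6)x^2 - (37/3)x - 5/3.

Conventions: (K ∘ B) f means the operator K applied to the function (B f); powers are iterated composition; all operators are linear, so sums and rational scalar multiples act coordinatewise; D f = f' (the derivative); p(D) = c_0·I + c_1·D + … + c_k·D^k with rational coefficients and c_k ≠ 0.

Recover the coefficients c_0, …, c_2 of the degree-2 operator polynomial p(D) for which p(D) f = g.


D^0 f = (5/4)x^3 + (2/3)x^2 - 2
D^1 f = (15/4)x^2 + (4/3)x
D^2 f = (15/2)x + 4/3
matching coefficients of g against c_0 f + c_1 Df + … from the top degree down determines the c_i
solution: c_0 = -1/2, c_1 = 2, c_2 = -2

c_0 = -1/2, c_1 = 2, c_2 = -2


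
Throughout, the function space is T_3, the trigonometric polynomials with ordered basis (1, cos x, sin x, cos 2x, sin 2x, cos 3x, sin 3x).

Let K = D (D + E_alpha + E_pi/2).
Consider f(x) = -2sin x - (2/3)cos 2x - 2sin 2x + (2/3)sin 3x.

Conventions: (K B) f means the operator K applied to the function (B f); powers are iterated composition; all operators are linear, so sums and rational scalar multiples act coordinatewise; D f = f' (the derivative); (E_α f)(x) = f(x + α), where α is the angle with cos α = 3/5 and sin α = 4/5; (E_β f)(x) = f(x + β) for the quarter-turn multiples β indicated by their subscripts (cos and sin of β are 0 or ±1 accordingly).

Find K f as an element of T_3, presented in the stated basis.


the result is g(x) = -(6/5)cos x + (28/5)sin x + (136/15)cos 2x + (152/15)sin 2x - (234/125)cos 3x - (588/125)sin 3x

D f = -2cos x - 4cos 2x + (4/3)sin 2x + 2cos 3x
E_alpha f = -(8/5)cos x - (6/5)sin x - (26/15)cos 2x + (6/5)sin 2x + (88/375)cos 3x - (78/125)sin 3x
E_pi/2 f = -2cos x + (2/3)cos 2x + 2sin 2x - (2/3)cos 3x
(D + E_alpha + E_pi/2) f = -(28/5)cos x - (6/5)sin x - (76/15)cos 2x + (68/15)sin 2x + (196/125)cos 3x - (78/125)sin 3x
D (D + E_alpha + E_pi/2) f = -(6/5)cos x + (28/5)sin x + (136/15)cos 2x + (152/15)sin 2x - (234/125)cos 3x - (588/125)sin 3x


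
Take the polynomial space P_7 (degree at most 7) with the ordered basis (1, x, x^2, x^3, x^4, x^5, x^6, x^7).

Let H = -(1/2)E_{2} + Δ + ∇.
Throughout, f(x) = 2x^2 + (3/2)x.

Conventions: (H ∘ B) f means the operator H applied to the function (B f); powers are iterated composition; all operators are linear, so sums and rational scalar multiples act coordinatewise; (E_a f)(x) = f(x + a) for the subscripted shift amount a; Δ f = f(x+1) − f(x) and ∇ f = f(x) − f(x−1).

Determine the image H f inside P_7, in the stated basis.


E_{2} f = 2x^2 + (19/2)x + 11
(-(1/2)E_{2}) f = -x^2 - (19/4)x - 11/2
Δ f = 4x + 7/2
∇ f = 4x - 1/2
(-(1/2)E_{2} + Δ + ∇) f = -x^2 + (13/4)x - 5/2

g(x) = -x^2 + (13/4)x - 5/2


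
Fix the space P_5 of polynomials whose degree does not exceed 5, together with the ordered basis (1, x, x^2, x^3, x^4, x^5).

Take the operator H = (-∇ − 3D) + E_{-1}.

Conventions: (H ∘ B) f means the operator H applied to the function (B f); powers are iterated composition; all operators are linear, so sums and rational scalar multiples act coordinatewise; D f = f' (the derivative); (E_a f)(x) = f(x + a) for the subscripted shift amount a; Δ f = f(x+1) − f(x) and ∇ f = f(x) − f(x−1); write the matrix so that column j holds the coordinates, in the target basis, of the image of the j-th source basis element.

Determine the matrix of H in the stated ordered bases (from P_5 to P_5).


the matrix is [[1, -5, 2, -2, 2, -2]; [0, 1, -10, 6, -8, 10]; [0, 0, 1, -15, 12, -20]; [0, 0, 0, 1, -20, 20]; [0, 0, 0, 0, 1, -25]; [0, 0, 0, 0, 0, 1]] (rows listed top to bottom)

image of 1: 1
image of x: x - 5
image of x^2: x^2 - 10x + 2
image of x^3: x^3 - 15x^2 + 6x - 2
image of x^4: x^4 - 20x^3 + 12x^2 - 8x + 2
image of x^5: x^5 - 25x^4 + 20x^3 - 20x^2 + 10x - 2
each image's coordinates form column j of the matrix


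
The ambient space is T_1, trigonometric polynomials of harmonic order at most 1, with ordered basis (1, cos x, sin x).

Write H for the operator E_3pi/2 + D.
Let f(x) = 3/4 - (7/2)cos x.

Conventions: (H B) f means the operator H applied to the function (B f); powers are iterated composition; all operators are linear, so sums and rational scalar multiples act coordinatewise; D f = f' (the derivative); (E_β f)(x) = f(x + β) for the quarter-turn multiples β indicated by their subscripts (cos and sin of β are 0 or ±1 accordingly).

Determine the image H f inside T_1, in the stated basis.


E_3pi/2 f = 3/4 - (7/2)sin x
D f = (7/2)sin x
(E_3pi/2 + D) f = 3/4

the image equals g(x) = 3/4


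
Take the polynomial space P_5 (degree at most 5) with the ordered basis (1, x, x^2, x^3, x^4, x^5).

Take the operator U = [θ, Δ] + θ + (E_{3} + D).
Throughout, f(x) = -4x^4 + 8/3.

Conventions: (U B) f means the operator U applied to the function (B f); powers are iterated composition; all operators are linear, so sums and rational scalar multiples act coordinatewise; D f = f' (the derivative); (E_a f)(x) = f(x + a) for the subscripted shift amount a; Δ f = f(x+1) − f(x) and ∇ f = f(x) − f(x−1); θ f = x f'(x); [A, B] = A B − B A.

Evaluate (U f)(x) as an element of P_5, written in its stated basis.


the image equals g(x) = -20x^4 - 48x^3 - 168x^2 - 384x - 916/3

Δ f = -16x^3 - 24x^2 - 16x - 4
θ Δ f = -48x^3 - 48x^2 - 16x
θ f = -16x^4
Δ θ f = -64x^3 - 96x^2 - 64x - 16
[θ, Δ] f = 16x^3 + 48x^2 + 48x + 16
θ f = -16x^4
E_{3} f = -4x^4 - 48x^3 - 216x^2 - 432x - 964/3
D f = -16x^3
(E_{3} + D) f = -4x^4 - 64x^3 - 216x^2 - 432x - 964/3
([θ, Δ] + θ + (E_{3} + D)) f = -20x^4 - 48x^3 - 168x^2 - 384x - 916/3


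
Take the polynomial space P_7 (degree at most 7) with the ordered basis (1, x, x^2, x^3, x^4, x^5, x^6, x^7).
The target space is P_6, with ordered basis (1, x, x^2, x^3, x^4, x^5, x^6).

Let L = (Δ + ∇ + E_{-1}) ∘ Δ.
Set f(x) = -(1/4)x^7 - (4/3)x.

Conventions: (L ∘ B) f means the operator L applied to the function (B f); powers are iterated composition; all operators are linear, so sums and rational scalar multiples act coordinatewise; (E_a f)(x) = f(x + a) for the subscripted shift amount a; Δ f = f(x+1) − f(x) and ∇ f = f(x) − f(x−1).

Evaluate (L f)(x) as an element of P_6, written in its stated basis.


the image equals g(x) = -(7/4)x^6 - (63/4)x^5 - (245/4)x^4 - (525/4)x^3 - (651/4)x^2 - (441/4)x - 397/12

Δ f = -(7/4)x^6 - (21/4)x^5 - (35/4)x^4 - (35/4)x^3 - (21/4)x^2 - (7/4)x - 19/12
Δ Δ f = -(21/2)x^5 - (105/2)x^4 - (245/2)x^3 - (315/2)x^2 - (217/2)x - 63/2
∇ Δ f = -(21/2)x^5 - (35/2)x^3 - (7/2)x
E_{-1} Δ f = -(7/4)x^6 + (21/4)x^5 - (35/4)x^4 + (35/4)x^3 - (21/4)x^2 + (7/4)x - 19/12
(Δ + ∇ + E_{-1}) Δ f = -(7/4)x^6 - (63/4)x^5 - (245/4)x^4 - (525/4)x^3 - (651/4)x^2 - (441/4)x - 397/12


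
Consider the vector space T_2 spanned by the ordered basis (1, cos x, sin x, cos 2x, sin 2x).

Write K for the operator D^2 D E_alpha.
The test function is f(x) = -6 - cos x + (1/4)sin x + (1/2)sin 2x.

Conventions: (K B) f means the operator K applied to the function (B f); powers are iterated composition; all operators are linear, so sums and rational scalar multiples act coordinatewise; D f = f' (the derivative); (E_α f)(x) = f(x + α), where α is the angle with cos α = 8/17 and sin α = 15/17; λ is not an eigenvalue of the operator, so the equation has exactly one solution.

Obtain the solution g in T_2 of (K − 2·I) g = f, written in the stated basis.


g(x) = 3 + (21/25)cos x + (13/100)sin x - (161/2993)cos 2x + (671/11972)sin 2x

write g with unknown coordinates in the stated basis and equate coefficients in (K − 2·I) g = f
solving from the highest basis element down gives g = 3 + (21/25)cos x + (13/100)sin x - (161/2993)cos 2x + (671/11972)sin 2x
check: K g = (17/25)cos x + (51/100)sin x - (322/2993)cos 2x + (1832/2993)sin 2x
so K g − 2·g = -6 - cos x + (1/4)sin x + (1/2)sin 2x = f ✓
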